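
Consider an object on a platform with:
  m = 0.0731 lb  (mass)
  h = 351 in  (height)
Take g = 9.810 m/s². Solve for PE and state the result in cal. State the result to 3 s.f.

0.693 cal

PE is given directly by: PE = mgh.
m = 0.0731 lb = 0.03316 kg; h = 351 in = 8.915 m; g = 9.810 m/s².
PE = 2.900 J  (the unit combination reduces to kg·m²/s² = J)
2.900 J × (1 cal / 4.184 J) = 0.6931 cal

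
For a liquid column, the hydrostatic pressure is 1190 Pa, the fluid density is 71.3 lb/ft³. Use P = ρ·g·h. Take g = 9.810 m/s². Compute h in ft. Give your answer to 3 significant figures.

0.348 ft

Rearranging: h = P/(ρ·g).
P = 1190 Pa; ρ = 71.3 lb/ft³ = 1142 kg/m³; g = 9.810 m/s².
h = 0.1062 m
0.1062 m × (1 ft / 0.3048 m) = 0.3485 ft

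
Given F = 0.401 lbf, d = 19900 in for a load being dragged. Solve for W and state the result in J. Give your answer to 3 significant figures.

W is given directly by: W = F·d.
F = 0.401 lbf = 1.784 N; d = 19900 in = 505.5 m.
W = 901.6 J  (the unit combination reduces to kg·m²/s² = J)

902 J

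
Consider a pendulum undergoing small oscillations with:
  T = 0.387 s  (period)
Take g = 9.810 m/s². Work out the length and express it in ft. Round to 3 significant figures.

Rearranging: L = g·(T/2π)².
T = 0.387 s; g = 9.810 m/s².
L = 0.03722 m
0.03722 m × (1 ft / 0.3048 m) = 0.1221 ft

0.122 ft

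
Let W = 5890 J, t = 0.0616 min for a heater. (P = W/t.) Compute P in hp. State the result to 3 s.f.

Directly: P = W/t.
W = 5890 J; t = 0.0616 min = 3.696 s.
P = 1594 W  (the unit combination reduces to kg·m²/s³ = W)
1594 W × (1 hp / 745.7 W) = 2.137 hp

2.14 hp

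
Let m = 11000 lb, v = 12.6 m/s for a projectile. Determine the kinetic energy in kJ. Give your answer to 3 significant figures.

396 kJ

KE is given directly by: KE = ½mv².
m = 11000 lb = 4990 kg; v = 12.6 m/s.
KE = 3.961×10^5 J  (the unit combination reduces to kg·m²/s² = J)
3.961×10^5 J × (1 kJ / 1000 J) = 396.1 kJ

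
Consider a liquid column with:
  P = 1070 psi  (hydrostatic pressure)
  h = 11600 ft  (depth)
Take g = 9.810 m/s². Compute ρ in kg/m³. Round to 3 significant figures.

213 kg/m³

Rearranging: ρ = P/(g·h).
P = 1070 psi = 7.377×10^6 Pa; h = 11600 ft = 3536 m; g = 9.810 m/s².
ρ = 212.7 kg/m³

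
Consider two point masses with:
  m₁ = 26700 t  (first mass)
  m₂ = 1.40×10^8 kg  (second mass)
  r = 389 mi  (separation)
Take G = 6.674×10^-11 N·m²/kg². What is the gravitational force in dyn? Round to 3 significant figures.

0.0637 dyn

F is given directly by: F = Gm₁m₂/r².
m₁ = 26700 t = 2.670×10^7 kg; m₂ = 1.40×10^8 kg; r = 389 mi = 6.260×10^5 m; G = 6.674×10^-11 N·m²/kg².
F = 6.365×10^-7 N  (the unit combination reduces to kg·m/s² = N)
6.365×10^-7 N × (1 dyn / 1.000×10^-5 N) = 0.06365 dyn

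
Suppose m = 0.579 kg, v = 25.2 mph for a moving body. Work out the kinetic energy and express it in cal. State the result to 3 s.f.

8.78 cal

KE is given directly by: KE = ½mv².
m = 0.579 kg; v = 25.2 mph = 11.27 m/s.
KE = 36.74 J
36.74 J × (1 cal / 4.184 J) = 8.781 cal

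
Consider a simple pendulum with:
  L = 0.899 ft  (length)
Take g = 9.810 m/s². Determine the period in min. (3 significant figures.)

T is given directly by: T = 2π√(L/g).
L = 0.899 ft = 0.2740 m; g = 9.810 m/s².
T = 1.050 s
1.050 s × (1 min / 60.00 s) = 0.01750 min

0.0175 min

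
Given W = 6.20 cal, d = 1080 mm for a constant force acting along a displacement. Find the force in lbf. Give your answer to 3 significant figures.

Rearranging: F = W/d.
W = 6.20 cal = 25.94 J; d = 1080 mm = 1.080 m.
F = 24.02 N  (the unit combination reduces to kg·m/s² = N)
24.02 N × (1 lbf / 4.448 N) = 5.400 lbf

5.40 lbf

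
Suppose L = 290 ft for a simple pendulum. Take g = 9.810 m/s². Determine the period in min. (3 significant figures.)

0.314 min

T is given directly by: T = 2π√(L/g).
L = 290 ft = 88.39 m; g = 9.810 m/s².
T = 18.86 s
18.86 s × (1 min / 60.00 s) = 0.3143 min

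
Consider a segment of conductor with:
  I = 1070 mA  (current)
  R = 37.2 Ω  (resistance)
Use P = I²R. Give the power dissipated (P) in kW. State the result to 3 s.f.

Directly: P = I²R.
I = 1070 mA = 1.070 A; R = 37.2 Ω.
P = 42.59 W
42.59 W × (1 kW / 1000 W) = 0.04259 kW

0.0426 kW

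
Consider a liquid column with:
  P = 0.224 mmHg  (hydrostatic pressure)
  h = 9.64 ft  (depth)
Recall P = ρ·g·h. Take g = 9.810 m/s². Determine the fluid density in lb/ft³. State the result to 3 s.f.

0.0647 lb/ft³

Rearranging: ρ = P/(g·h).
P = 0.224 mmHg = 29.86 Pa; h = 9.64 ft = 2.938 m; g = 9.810 m/s².
ρ = 1.036 kg/m³
1.036 kg/m³ × (1 lb/ft³ / 16.02 kg/m³) = 0.06468 lb/ft³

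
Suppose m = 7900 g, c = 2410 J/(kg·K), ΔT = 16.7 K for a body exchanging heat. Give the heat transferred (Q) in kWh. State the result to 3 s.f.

Q is given directly by: Q = mcΔT.
m = 7900 g = 7.900 kg; c = 2410 J/(kg·K); ΔT = 16.7 K.
Q = 3.180×10^5 J  (the unit combination reduces to kg·m²/s² = J)
3.180×10^5 J × (1 kWh / 3.600×10^6 J) = 0.08832 kWh

0.0883 kWh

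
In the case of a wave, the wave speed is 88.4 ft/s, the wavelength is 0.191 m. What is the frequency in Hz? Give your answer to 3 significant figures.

Rearranging v = f·λ for f: f = v/λ.
v = 88.4 ft/s = 26.94 m/s; λ = 0.191 m.
f = 141.1 Hz

141 Hz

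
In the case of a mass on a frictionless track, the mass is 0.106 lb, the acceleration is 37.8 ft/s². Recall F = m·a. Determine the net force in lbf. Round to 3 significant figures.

From Newton's second law: F = m·a.
m = 0.106 lb = 0.04808 kg; a = 37.8 ft/s² = 11.52 m/s².
F = 0.5540 N
0.5540 N × (1 lbf / 4.448 N) = 0.1245 lbf

0.125 lbf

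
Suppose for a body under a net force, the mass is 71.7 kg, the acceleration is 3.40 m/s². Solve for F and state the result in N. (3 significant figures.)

244 N

From Newton's second law: F = m·a.
m = 71.7 kg; a = 3.40 m/s².
F = 243.8 N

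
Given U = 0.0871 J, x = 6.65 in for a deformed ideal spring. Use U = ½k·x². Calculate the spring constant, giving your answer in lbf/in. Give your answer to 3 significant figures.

0.0349 lbf/in

Rearranging: k = 2U/x².
U = 0.0871 J; x = 6.65 in = 0.1689 m.
k = 6.106 N/m
6.106 N/m × (1 lbf/in / 175.1 N/m) = 0.03486 lbf/in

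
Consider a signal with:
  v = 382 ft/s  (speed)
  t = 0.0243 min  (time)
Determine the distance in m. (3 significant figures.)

170 m

Rearranging v = d/t for d: d = v·t.
v = 382 ft/s = 116.4 m/s; t = 0.0243 min = 1.458 s.
d = 169.8 m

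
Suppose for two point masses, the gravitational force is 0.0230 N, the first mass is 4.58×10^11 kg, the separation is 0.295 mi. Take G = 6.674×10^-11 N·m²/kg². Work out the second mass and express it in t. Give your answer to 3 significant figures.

0.170 t

From Newton's law of gravitation: m₂ = F·r²/(G·m₁).
F = 0.0230 N; m₁ = 4.58×10^11 kg; r = 0.295 mi = 474.8 m; G = 6.674×10^-11 N·m²/kg².
m₂ = 169.6 kg
169.6 kg × (1 t / 1000 kg) = 0.1696 t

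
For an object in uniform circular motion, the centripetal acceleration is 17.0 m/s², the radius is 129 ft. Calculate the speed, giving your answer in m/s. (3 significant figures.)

25.9 m/s

Solving a = v²/r for v: v = √(a·r).
a = 17.0 m/s²; r = 129 ft = 39.32 m.
v = 25.85 m/s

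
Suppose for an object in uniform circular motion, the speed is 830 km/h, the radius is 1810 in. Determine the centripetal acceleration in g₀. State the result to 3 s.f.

Directly: a = v²/r.
v = 830 km/h = 230.6 m/s; r = 1810 in = 45.97 m.
a = 1156 m/s²
1156 m/s² × (1 g₀ / 9.807 m/s²) = 117.9 g₀

118 g₀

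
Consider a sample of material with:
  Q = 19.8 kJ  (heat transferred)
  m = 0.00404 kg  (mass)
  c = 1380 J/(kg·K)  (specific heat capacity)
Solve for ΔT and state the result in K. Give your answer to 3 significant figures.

3550 K

Rearranging: ΔT = Q/(m·c).
Q = 19.8 kJ = 19800 J; m = 0.00404 kg; c = 1380 J/(kg·K).
ΔT = 3551 K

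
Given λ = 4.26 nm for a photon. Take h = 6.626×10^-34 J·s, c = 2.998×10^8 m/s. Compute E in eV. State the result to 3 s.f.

291 eV

Directly: E = hc/λ.
λ = 4.26 nm = 4.260×10^-9 m; h = 6.626×10^-34 J·s; c = 2.998×10^8 m/s.
E = 4.663×10^-17 J
4.663×10^-17 J × (1 eV / 1.602×10^-19 J) = 291.0 eV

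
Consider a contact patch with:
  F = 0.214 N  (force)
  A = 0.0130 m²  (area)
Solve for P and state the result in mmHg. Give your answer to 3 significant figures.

0.123 mmHg

P is given directly by: P = F/A.
F = 0.214 N; A = 0.0130 m².
P = 16.46 Pa  (the unit combination reduces to kg/(m·s²) = Pa)
16.46 Pa × (1 mmHg / 133.3 Pa) = 0.1235 mmHg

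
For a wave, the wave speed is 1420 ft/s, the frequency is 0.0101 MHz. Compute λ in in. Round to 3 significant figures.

Rearranging v = f·λ for λ: λ = v/f.
v = 1420 ft/s = 432.8 m/s; f = 0.0101 MHz = 10100 Hz.
λ = 0.04285 m
0.04285 m × (1 in / 0.02540 m) = 1.687 in

1.69 in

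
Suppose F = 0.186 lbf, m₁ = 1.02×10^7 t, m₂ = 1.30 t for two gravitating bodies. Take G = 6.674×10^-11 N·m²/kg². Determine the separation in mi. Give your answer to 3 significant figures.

From Newton's law of gravitation: r = √(G·m₁m₂/F).
F = 0.186 lbf = 0.8274 N; m₁ = 1.02×10^7 t = 1.020×10^10 kg; m₂ = 1.30 t = 1300 kg; G = 6.674×10^-11 N·m²/kg².
r = 32.71 m
32.71 m × (1 mi / 1609 m) = 0.02032 mi

0.0203 mi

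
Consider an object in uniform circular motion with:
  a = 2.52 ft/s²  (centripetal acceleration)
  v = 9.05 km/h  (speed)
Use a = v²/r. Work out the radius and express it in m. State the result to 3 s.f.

Rearranging: r = v²/a.
a = 2.52 ft/s² = 0.7681 m/s²; v = 9.05 km/h = 2.514 m/s.
r = 8.228 m

8.23 m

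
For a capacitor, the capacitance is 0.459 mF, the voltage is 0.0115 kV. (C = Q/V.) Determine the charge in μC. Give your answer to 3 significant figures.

Rearranging: Q = CV.
C = 0.459 mF = 4.590×10^-4 F; V = 0.0115 kV = 11.50 V.
Q = 0.005279 C  (the unit combination reduces to A·s = C)
0.005279 C × (1 μC / 1.000×10^-6 C) = 5278 μC

5280 μC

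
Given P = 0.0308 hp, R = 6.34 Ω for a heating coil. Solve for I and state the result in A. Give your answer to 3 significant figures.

Rearranging: I = √(P/R).
P = 0.0308 hp = 22.97 W; R = 6.34 Ω.
I = 1.903 A

1.90 A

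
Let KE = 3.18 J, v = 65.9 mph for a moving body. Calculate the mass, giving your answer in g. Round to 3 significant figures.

Rearranging: m = 2·KE/v².
KE = 3.18 J; v = 65.9 mph = 29.46 m/s.
m = 0.007328 kg
0.007328 kg × (1 g / 0.001000 kg) = 7.328 g

7.33 g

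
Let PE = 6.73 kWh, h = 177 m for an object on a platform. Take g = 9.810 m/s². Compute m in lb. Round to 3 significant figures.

Rearranging: m = PE/(g·h).
PE = 6.73 kWh = 2.423×10^7 J; h = 177 m; g = 9.810 m/s².
m = 13953 kg
13953 kg × (1 lb / 0.4536 kg) = 30762 lb

30800 lb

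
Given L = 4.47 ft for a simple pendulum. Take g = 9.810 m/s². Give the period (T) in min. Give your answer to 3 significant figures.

Directly: T = 2π√(L/g).
L = 4.47 ft = 1.362 m; g = 9.810 m/s².
T = 2.342 s
2.342 s × (1 min / 60.00 s) = 0.03903 min

0.0390 min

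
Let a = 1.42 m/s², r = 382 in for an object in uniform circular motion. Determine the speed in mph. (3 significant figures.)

8.30 mph

Rearranging: v = √(a·r).
a = 1.42 m/s²; r = 382 in = 9.703 m.
v = 3.712 m/s
3.712 m/s × (1 mph / 0.4470 m/s) = 8.303 mph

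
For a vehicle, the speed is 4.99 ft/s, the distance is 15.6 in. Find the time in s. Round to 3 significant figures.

Rearranging: t = d/v.
v = 4.99 ft/s = 1.521 m/s; d = 15.6 in = 0.3962 m.
t = 0.2605 s

0.261 s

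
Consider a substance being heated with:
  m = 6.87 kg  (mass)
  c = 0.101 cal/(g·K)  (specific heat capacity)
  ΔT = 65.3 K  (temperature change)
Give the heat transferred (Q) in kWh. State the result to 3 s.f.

0.0527 kWh

Directly: Q = mcΔT.
m = 6.87 kg; c = 0.101 cal/(g·K) = 422.6 J/(kg·K); ΔT = 65.3 K.
Q = 1.896×10^5 J
1.896×10^5 J × (1 kWh / 3.600×10^6 J) = 0.05266 kWh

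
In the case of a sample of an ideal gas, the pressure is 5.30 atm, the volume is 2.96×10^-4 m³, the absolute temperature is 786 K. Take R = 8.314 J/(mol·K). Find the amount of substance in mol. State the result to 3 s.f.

Rearranging: n = PV/(RT).
P = 5.30 atm = 5.370×10^5 Pa; V = 2.96×10^-4 m³; T = 786 K; R = 8.314 J/(mol·K).
n = 0.02432 mol

0.0243 mol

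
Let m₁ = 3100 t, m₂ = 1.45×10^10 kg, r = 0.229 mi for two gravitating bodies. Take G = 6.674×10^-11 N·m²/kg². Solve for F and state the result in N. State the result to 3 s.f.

From Newton's law of gravitation: F = Gm₁m₂/r².
m₁ = 3100 t = 3.100×10^6 kg; m₂ = 1.45×10^10 kg; r = 0.229 mi = 368.5 m; G = 6.674×10^-11 N·m²/kg².
F = 22.09 N

22.1 N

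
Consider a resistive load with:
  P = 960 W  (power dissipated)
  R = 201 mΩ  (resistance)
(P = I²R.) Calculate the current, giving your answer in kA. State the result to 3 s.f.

0.0691 kA

Rearranging: I = √(P/R).
P = 960 W; R = 201 mΩ = 0.2010 Ω.
I = 69.11 A
69.11 A × (1 kA / 1000 A) = 0.06911 kA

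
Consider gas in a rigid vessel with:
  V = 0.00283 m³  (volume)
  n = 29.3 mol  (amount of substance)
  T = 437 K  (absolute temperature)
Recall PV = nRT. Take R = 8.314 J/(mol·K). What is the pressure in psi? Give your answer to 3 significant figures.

From the ideal-gas law: P = nRT/V.
V = 0.00283 m³; n = 29.3 mol; T = 437 K; R = 8.314 J/(mol·K).
P = 3.762×10^7 Pa
3.762×10^7 Pa × (1 psi / 6895 Pa) = 5456 psi

5460 psi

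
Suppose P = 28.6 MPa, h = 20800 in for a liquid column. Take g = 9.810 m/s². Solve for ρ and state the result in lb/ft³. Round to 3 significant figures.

344 lb/ft³

Rearranging P = ρ·g·h for ρ: ρ = P/(g·h).
P = 28.6 MPa = 2.860×10^7 Pa; h = 20800 in = 528.3 m; g = 9.810 m/s².
ρ = 5518 kg/m³
5518 kg/m³ × (1 lb/ft³ / 16.02 kg/m³) = 344.5 lb/ft³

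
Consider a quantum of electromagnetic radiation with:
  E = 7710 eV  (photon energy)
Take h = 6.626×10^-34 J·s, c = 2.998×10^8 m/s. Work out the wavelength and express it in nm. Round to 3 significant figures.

0.161 nm

Solving E = h·c/λ for λ: λ = hc/E.
E = 7710 eV = 1.235×10^-15 J; h = 6.626×10^-34 J·s; c = 2.998×10^8 m/s.
λ = 1.608×10^-10 m
1.608×10^-10 m × (1 nm / 1.000×10^-9 m) = 0.1608 nm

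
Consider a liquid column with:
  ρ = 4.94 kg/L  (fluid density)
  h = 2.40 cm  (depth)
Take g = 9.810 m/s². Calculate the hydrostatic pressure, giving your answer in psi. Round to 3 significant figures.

0.169 psi

P is given directly by: P = ρgh.
ρ = 4.94 kg/L = 4940 kg/m³; h = 2.40 cm = 0.02400 m; g = 9.810 m/s².
P = 1163 Pa
1163 Pa × (1 psi / 6895 Pa) = 0.1687 psi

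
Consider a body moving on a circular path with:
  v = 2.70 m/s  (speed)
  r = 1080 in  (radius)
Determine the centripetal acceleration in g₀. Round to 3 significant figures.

Directly: a = v²/r.
v = 2.70 m/s; r = 1080 in = 27.43 m.
a = 0.2657 m/s²
0.2657 m/s² × (1 g₀ / 9.807 m/s²) = 0.02710 g₀

0.0271 g₀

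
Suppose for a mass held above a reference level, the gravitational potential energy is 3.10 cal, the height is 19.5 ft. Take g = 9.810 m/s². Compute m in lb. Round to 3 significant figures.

0.490 lb

Solving PE = m·g·h for m: m = PE/(g·h).
PE = 3.10 cal = 12.97 J; h = 19.5 ft = 5.944 m; g = 9.810 m/s².
m = 0.2225 kg
0.2225 kg × (1 lb / 0.4536 kg) = 0.4904 lb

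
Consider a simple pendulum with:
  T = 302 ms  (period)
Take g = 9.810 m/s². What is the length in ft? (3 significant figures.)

0.0744 ft

Rearranging: L = g·(T/2π)².
T = 302 ms = 0.3020 s; g = 9.810 m/s².
L = 0.02266 m
0.02266 m × (1 ft / 0.3048 m) = 0.07435 ft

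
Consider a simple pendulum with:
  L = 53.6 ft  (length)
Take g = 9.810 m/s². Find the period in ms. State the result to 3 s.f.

Directly: T = 2π√(L/g).
L = 53.6 ft = 16.34 m; g = 9.810 m/s².
T = 8.108 s
8.108 s × (1 ms / 0.001000 s) = 8108 ms

8110 ms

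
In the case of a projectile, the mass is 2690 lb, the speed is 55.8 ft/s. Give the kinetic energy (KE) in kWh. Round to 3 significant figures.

0.0490 kWh

Directly: KE = ½mv².
m = 2690 lb = 1220 kg; v = 55.8 ft/s = 17.01 m/s.
KE = 1.765×10^5 J  (the unit combination reduces to kg·m²/s² = J)
1.765×10^5 J × (1 kWh / 3.600×10^6 J) = 0.04902 kWh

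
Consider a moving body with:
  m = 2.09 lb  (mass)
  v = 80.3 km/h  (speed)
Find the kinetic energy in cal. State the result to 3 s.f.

Directly: KE = ½mv².
m = 2.09 lb = 0.9480 kg; v = 80.3 km/h = 22.31 m/s.
KE = 235.8 J
235.8 J × (1 cal / 4.184 J) = 56.37 cal

56.4 cal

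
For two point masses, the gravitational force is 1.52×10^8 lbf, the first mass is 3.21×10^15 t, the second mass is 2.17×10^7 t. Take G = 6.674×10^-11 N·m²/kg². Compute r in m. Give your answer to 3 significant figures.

82900 m

Rearranging F = G·m₁·m₂/r² for r: r = √(G·m₁m₂/F).
F = 1.52×10^8 lbf = 6.761×10^8 N; m₁ = 3.21×10^15 t = 3.210×10^18 kg; m₂ = 2.17×10^7 t = 2.170×10^10 kg; G = 6.674×10^-11 N·m²/kg².
r = 82920 m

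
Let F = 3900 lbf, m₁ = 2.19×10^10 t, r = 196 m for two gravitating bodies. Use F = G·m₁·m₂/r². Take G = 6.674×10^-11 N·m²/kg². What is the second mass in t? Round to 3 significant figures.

456 t

From Newton's law of gravitation: m₂ = F·r²/(G·m₁).
F = 3900 lbf = 17348 N; m₁ = 2.19×10^10 t = 2.190×10^13 kg; r = 196 m; G = 6.674×10^-11 N·m²/kg².
m₂ = 4.560×10^5 kg
4.560×10^5 kg × (1 t / 1000 kg) = 456.0 t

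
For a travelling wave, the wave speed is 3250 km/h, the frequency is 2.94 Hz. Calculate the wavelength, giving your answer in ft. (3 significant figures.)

Rearranging: λ = v/f.
v = 3250 km/h = 902.8 m/s; f = 2.94 Hz.
λ = 307.1 m
307.1 m × (1 ft / 0.3048 m) = 1007 ft

1010 ft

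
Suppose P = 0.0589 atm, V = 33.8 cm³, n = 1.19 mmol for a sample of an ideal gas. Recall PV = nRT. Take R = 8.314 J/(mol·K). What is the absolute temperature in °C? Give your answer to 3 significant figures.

From the ideal-gas law: T = PV/(nR).
P = 0.0589 atm = 5968 Pa; V = 33.8 cm³ = 3.380×10^-5 m³; n = 1.19 mmol = 0.001190 mol; R = 8.314 J/(mol·K).
T = 20.39 K
20.39 K − 273.15 = -252.8 °C

-253 °C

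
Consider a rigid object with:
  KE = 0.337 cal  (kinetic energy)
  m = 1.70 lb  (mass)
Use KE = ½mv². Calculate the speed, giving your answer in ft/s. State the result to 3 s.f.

6.27 ft/s

Rearranging: v = √(2·KE/m).
KE = 0.337 cal = 1.410 J; m = 1.70 lb = 0.7711 kg.
v = 1.912 m/s
1.912 m/s × (1 ft/s / 0.3048 m/s) = 6.274 ft/s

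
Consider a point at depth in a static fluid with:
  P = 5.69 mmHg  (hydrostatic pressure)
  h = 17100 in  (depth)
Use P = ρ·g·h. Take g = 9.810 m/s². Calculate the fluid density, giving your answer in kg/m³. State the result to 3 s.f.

Rearranging: ρ = P/(g·h).
P = 5.69 mmHg = 758.6 Pa; h = 17100 in = 434.3 m; g = 9.810 m/s².
ρ = 0.1780 kg/m³

0.178 kg/m³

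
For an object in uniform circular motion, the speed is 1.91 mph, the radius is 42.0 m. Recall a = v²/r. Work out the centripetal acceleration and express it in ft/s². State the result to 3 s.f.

0.0570 ft/s²

a is given directly by: a = v²/r.
v = 1.91 mph = 0.8538 m/s; r = 42.0 m.
a = 0.01736 m/s²
0.01736 m/s² × (1 ft/s² / 0.3048 m/s²) = 0.05695 ft/s²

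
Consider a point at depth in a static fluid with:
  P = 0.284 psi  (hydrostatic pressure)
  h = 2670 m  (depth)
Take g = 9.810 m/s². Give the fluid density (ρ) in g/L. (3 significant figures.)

0.0748 g/L

Rearranging: ρ = P/(g·h).
P = 0.284 psi = 1958 Pa; h = 2670 m; g = 9.810 m/s².
ρ = 0.07476 kg/m³
Since 1 g/L = 1 kg/m³, 0.07476 g/L.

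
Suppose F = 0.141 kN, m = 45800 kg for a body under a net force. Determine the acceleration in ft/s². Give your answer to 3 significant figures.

0.0101 ft/s²

From Newton's second law: a = F/m.
F = 0.141 kN = 141.0 N; m = 45800 kg.
a = 0.003079 m/s²
0.003079 m/s² × (1 ft/s² / 0.3048 m/s²) = 0.01010 ft/s²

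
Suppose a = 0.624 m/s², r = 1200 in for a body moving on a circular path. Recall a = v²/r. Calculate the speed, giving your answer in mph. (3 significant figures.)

9.76 mph

Rearranging a = v²/r for v: v = √(a·r).
a = 0.624 m/s²; r = 1200 in = 30.48 m.
v = 4.361 m/s
4.361 m/s × (1 mph / 0.4470 m/s) = 9.756 mph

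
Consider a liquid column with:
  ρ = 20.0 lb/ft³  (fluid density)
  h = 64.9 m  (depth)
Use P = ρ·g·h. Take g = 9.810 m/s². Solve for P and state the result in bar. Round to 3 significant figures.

P is given directly by: P = ρgh.
ρ = 20.0 lb/ft³ = 320.4 kg/m³; h = 64.9 m; g = 9.810 m/s².
P = 2.040×10^5 Pa
2.040×10^5 Pa × (1 bar / 1.000×10^5 Pa) = 2.040 bar

2.04 bar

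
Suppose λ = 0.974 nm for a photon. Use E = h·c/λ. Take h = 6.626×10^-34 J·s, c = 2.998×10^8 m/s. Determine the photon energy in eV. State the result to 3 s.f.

1270 eV

Directly: E = hc/λ.
λ = 0.974 nm = 9.740×10^-10 m; h = 6.626×10^-34 J·s; c = 2.998×10^8 m/s.
E = 2.040×10^-16 J
2.040×10^-16 J × (1 eV / 1.602×10^-19 J) = 1273 eV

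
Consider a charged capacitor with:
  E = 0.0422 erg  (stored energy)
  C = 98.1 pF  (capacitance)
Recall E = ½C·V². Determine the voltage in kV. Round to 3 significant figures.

Rearranging: V = √(2E/C).
E = 0.0422 erg = 4.220×10^-9 J; C = 98.1 pF = 9.810×10^-11 F.
V = 9.275 V
9.275 V × (1 kV / 1000 V) = 0.009275 kV

0.00928 kV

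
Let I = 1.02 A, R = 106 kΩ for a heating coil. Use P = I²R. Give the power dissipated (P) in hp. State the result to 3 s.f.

148 hp

P is given directly by: P = I²R.
I = 1.02 A; R = 106 kΩ = 1.060×10^5 Ω.
P = 1.103×10^5 W  (the unit combination reduces to kg·m²/s³ = W)
1.103×10^5 W × (1 hp / 745.7 W) = 147.9 hp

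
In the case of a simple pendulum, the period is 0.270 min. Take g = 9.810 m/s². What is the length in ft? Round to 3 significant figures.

214 ft

Solving T = 2π√(L/g) for L: L = g·(T/2π)².
T = 0.270 min = 16.20 s; g = 9.810 m/s².
L = 65.21 m
65.21 m × (1 ft / 0.3048 m) = 214.0 ft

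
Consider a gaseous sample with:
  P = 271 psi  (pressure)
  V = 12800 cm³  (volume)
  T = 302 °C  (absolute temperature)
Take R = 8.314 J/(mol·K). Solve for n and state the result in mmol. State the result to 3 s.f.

5000 mmol

From the ideal-gas law: n = PV/(RT).
P = 271 psi = 1.868×10^6 Pa; V = 12800 cm³ = 0.01280 m³; T = 302 °C = 575.1 K; R = 8.314 J/(mol·K).
n = 5.002 mol
5.002 mol × (1 mmol / 0.001000 mol) = 5002 mmol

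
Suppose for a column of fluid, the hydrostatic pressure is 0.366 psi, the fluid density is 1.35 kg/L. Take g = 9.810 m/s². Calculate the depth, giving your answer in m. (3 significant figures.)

Solving P = ρ·g·h for h: h = P/(ρ·g).
P = 0.366 psi = 2523 Pa; ρ = 1.35 kg/L = 1350 kg/m³; g = 9.810 m/s².
h = 0.1905 m

0.191 m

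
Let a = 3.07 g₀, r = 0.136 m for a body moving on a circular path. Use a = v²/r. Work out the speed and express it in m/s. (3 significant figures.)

2.02 m/s

Solving a = v²/r for v: v = √(a·r).
a = 3.07 g₀ = 30.11 m/s²; r = 0.136 m.
v = 2.023 m/s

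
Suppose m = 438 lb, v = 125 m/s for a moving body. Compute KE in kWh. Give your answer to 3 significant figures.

0.431 kWh

KE is given directly by: KE = ½mv².
m = 438 lb = 198.7 kg; v = 125 m/s.
KE = 1.552×10^6 J
1.552×10^6 J × (1 kWh / 3.600×10^6 J) = 0.4311 kWh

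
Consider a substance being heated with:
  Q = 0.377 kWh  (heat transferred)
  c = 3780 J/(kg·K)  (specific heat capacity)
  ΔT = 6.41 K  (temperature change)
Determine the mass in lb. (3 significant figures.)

Rearranging: m = Q/(c·ΔT).
Q = 0.377 kWh = 1.357×10^6 J; c = 3780 J/(kg·K); ΔT = 6.41 K.
m = 56.01 kg
56.01 kg × (1 lb / 0.4536 kg) = 123.5 lb

123 lb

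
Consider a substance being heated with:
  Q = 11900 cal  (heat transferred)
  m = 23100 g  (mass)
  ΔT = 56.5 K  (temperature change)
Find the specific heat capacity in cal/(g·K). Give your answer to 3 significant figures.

Rearranging Q = m·c·ΔT for c: c = Q/(m·ΔT).
Q = 11900 cal = 49790 J; m = 23100 g = 23.10 kg; ΔT = 56.5 K.
c = 38.15 J/(kg·K)
38.15 J/(kg·K) × (1 cal/(g·K) / 4184 J/(kg·K)) = 0.009118 cal/(g·K)

0.00912 cal/(g·K)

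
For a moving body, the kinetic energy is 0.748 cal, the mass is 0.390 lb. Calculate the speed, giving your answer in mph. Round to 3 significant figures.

13.3 mph

Rearranging: v = √(2·KE/m).
KE = 0.748 cal = 3.130 J; m = 0.390 lb = 0.1769 kg.
v = 5.948 m/s
5.948 m/s × (1 mph / 0.4470 m/s) = 13.31 mph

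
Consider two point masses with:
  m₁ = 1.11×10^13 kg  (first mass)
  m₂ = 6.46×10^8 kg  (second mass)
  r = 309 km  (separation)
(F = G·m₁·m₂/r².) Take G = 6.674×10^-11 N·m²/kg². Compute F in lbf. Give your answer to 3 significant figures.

1.13 lbf

F is given directly by: F = Gm₁m₂/r².
m₁ = 1.11×10^13 kg; m₂ = 6.46×10^8 kg; r = 309 km = 3.090×10^5 m; G = 6.674×10^-11 N·m²/kg².
F = 5.012 N
5.012 N × (1 lbf / 4.448 N) = 1.127 lbf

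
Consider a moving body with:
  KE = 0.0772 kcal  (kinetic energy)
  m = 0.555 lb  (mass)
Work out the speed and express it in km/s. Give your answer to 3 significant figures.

Solving KE = ½mv² for v: v = √(2·KE/m).
KE = 0.0772 kcal = 323.0 J; m = 0.555 lb = 0.2517 kg.
v = 50.66 m/s
50.66 m/s × (1 km/s / 1000 m/s) = 0.05066 km/s

0.0507 km/s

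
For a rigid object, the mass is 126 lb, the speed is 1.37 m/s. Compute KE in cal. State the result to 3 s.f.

Directly: KE = ½mv².
m = 126 lb = 57.15 kg; v = 1.37 m/s.
KE = 53.63 J
53.63 J × (1 cal / 4.184 J) = 12.82 cal

12.8 cal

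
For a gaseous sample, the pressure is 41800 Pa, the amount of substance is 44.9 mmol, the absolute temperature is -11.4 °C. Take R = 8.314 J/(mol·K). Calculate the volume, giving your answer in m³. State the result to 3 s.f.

Rearranging: V = nRT/P.
P = 41800 Pa; n = 44.9 mmol = 0.04490 mol; T = -11.4 °C = 261.8 K; R = 8.314 J/(mol·K).
V = 0.002338 m³

0.00234 m³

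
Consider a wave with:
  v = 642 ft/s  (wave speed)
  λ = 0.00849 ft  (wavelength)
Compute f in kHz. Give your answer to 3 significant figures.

Rearranging v = f·λ for f: f = v/λ.
v = 642 ft/s = 195.7 m/s; λ = 0.00849 ft = 0.002588 m.
f = 75618 Hz
75618 Hz × (1 kHz / 1000 Hz) = 75.62 kHz

75.6 kHz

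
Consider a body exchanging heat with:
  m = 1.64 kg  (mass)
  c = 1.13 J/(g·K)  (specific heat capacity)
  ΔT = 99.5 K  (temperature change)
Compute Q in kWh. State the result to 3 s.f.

Directly: Q = mcΔT.
m = 1.64 kg; c = 1.13 J/(g·K) = 1130 J/(kg·K); ΔT = 99.5 K.
Q = 1.844×10^5 J
1.844×10^5 J × (1 kWh / 3.600×10^6 J) = 0.05122 kWh

0.0512 kWh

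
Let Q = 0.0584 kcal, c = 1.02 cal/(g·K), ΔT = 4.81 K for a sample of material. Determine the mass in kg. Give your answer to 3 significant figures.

0.0119 kg

Rearranging Q = m·c·ΔT for m: m = Q/(c·ΔT).
Q = 0.0584 kcal = 244.3 J; c = 1.02 cal/(g·K) = 4268 J/(kg·K); ΔT = 4.81 K.
m = 0.01190 kg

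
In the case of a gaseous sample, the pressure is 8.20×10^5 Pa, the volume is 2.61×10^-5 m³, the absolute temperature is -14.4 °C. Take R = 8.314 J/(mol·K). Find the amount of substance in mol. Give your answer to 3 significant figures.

0.00995 mol

Rearranging PV = nRT for n: n = PV/(RT).
P = 8.20×10^5 Pa; V = 2.61×10^-5 m³; T = -14.4 °C = 258.8 K; R = 8.314 J/(mol·K).
n = 0.009949 mol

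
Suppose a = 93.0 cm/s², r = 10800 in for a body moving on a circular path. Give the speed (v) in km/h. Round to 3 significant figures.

Solving a = v²/r for v: v = √(a·r).
a = 93.0 cm/s² = 0.9300 m/s²; r = 10800 in = 274.3 m.
v = 15.97 m/s
15.97 m/s × (1 km/h / 0.2778 m/s) = 57.50 km/h

57.5 km/h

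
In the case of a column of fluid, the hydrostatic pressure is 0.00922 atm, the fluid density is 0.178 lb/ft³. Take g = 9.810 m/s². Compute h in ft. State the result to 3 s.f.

Solving P = ρ·g·h for h: h = P/(ρ·g).
P = 0.00922 atm = 934.2 Pa; ρ = 0.178 lb/ft³ = 2.851 kg/m³; g = 9.810 m/s².
h = 33.40 m
33.40 m × (1 ft / 0.3048 m) = 109.6 ft

110 ft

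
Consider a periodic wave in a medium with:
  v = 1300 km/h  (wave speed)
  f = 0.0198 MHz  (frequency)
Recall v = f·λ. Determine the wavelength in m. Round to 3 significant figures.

0.0182 m

Rearranging v = f·λ for λ: λ = v/f.
v = 1300 km/h = 361.1 m/s; f = 0.0198 MHz = 19800 Hz.
λ = 0.01824 m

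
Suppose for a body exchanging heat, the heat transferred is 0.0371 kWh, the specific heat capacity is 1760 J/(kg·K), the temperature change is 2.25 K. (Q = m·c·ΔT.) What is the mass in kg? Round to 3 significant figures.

33.7 kg

Rearranging Q = m·c·ΔT for m: m = Q/(c·ΔT).
Q = 0.0371 kWh = 1.336×10^5 J; c = 1760 J/(kg·K); ΔT = 2.25 K.
m = 33.73 kg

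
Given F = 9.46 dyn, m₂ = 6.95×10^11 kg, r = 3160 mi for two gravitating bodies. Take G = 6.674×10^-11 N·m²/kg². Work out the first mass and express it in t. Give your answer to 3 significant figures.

52700 t

Rearranging F = G·m₁·m₂/r² for m₁: m₁ = F·r²/(G·m₂).
F = 9.46 dyn = 9.460×10^-5 N; m₂ = 6.95×10^11 kg; r = 3160 mi = 5.086×10^6 m; G = 6.674×10^-11 N·m²/kg².
m₁ = 5.275×10^7 kg
5.275×10^7 kg × (1 t / 1000 kg) = 52746 t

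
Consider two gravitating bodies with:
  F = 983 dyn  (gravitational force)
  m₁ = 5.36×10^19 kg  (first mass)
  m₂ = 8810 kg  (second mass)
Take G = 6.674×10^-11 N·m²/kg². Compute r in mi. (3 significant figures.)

Solving F = G·m₁·m₂/r² for r: r = √(G·m₁m₂/F).
F = 983 dyn = 0.009830 N; m₁ = 5.36×10^19 kg; m₂ = 8810 kg; G = 6.674×10^-11 N·m²/kg².
r = 5.662×10^7 m
5.662×10^7 m × (1 mi / 1609 m) = 35183 mi

35200 mi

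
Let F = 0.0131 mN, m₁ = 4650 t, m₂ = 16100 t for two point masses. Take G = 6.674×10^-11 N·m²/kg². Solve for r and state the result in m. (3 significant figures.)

19500 m

From Newton's law of gravitation: r = √(G·m₁m₂/F).
F = 0.0131 mN = 1.310×10^-5 N; m₁ = 4650 t = 4.650×10^6 kg; m₂ = 16100 t = 1.610×10^7 kg; G = 6.674×10^-11 N·m²/kg².
r = 19530 m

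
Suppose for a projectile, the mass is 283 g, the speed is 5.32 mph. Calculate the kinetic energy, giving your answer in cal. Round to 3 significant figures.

0.191 cal

KE is given directly by: KE = ½mv².
m = 283 g = 0.2830 kg; v = 5.32 mph = 2.378 m/s.
KE = 0.8003 J  (the unit combination reduces to kg·m²/s² = J)
0.8003 J × (1 cal / 4.184 J) = 0.1913 cal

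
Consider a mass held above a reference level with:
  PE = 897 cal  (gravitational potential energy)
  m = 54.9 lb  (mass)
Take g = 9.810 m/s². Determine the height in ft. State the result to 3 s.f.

Solving PE = m·g·h for h: h = PE/(m·g).
PE = 897 cal = 3753 J; m = 54.9 lb = 24.90 kg; g = 9.810 m/s².
h = 15.36 m
15.36 m × (1 ft / 0.3048 m) = 50.40 ft

50.4 ft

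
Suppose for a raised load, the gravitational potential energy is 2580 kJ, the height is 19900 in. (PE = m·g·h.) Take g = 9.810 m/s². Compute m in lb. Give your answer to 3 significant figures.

Solving PE = m·g·h for m: m = PE/(g·h).
PE = 2580 kJ = 2.580×10^6 J; h = 19900 in = 505.5 m; g = 9.810 m/s².
m = 520.3 kg
520.3 kg × (1 lb / 0.4536 kg) = 1147 lb

1150 lb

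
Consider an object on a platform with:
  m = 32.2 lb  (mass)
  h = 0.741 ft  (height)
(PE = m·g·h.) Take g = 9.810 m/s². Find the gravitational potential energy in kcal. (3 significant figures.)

Directly: PE = mgh.
m = 32.2 lb = 14.61 kg; h = 0.741 ft = 0.2259 m; g = 9.810 m/s².
PE = 32.36 J
32.36 J × (1 kcal / 4184 J) = 0.007734 kcal

0.00773 kcal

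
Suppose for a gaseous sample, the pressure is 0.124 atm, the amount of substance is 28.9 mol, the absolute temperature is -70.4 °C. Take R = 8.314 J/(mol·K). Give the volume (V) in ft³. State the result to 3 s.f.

137 ft³

From the ideal-gas law: V = nRT/P.
P = 0.124 atm = 12564 Pa; n = 28.9 mol; T = -70.4 °C = 202.7 K; R = 8.314 J/(mol·K).
V = 3.877 m³
3.877 m³ × (1 ft³ / 0.02832 m³) = 136.9 ft³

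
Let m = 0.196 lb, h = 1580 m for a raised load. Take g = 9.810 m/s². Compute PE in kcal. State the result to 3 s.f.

0.329 kcal

Directly: PE = mgh.
m = 0.196 lb = 0.08890 kg; h = 1580 m; g = 9.810 m/s².
PE = 1378 J
1378 J × (1 kcal / 4184 J) = 0.3293 kcal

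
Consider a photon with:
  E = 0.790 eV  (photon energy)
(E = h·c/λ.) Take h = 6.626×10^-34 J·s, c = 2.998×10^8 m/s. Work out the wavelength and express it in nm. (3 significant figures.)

Solving E = h·c/λ for λ: λ = hc/E.
E = 0.790 eV = 1.266×10^-19 J; h = 6.626×10^-34 J·s; c = 2.998×10^8 m/s.
λ = 1.569×10^-6 m
1.569×10^-6 m × (1 nm / 1.000×10^-9 m) = 1569 nm

1570 nm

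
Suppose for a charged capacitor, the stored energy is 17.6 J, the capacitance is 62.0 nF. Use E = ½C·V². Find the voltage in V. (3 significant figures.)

Rearranging: V = √(2E/C).
E = 17.6 J; C = 62.0 nF = 6.200×10^-8 F.
V = 23827 V

23800 V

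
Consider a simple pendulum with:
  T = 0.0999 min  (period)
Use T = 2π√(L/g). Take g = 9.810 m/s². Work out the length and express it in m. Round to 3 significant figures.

8.93 m

Rearranging: L = g·(T/2π)².
T = 0.0999 min = 5.994 s; g = 9.810 m/s².
L = 8.928 m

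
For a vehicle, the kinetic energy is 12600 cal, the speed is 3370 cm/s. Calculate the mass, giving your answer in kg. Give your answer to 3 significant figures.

92.8 kg

Rearranging KE = ½mv² for m: m = 2·KE/v².
KE = 12600 cal = 52718 J; v = 3370 cm/s = 33.70 m/s.
m = 92.84 kg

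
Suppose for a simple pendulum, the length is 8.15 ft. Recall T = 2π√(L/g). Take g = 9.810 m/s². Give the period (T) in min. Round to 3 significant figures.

Directly: T = 2π√(L/g).
L = 8.15 ft = 2.484 m; g = 9.810 m/s².
T = 3.162 s
3.162 s × (1 min / 60.00 s) = 0.05270 min

0.0527 min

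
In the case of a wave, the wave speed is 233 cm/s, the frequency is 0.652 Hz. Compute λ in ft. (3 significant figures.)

11.7 ft

Rearranging: λ = v/f.
v = 233 cm/s = 2.330 m/s; f = 0.652 Hz.
λ = 3.574 m
3.574 m × (1 ft / 0.3048 m) = 11.72 ft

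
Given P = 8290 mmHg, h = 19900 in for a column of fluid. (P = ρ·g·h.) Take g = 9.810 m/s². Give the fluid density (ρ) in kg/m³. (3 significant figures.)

Rearranging: ρ = P/(g·h).
P = 8290 mmHg = 1.105×10^6 Pa; h = 19900 in = 505.5 m; g = 9.810 m/s².
ρ = 222.9 kg/m³

223 kg/m³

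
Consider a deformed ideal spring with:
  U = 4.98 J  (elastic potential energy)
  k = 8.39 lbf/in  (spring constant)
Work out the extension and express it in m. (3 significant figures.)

0.0823 m

Rearranging U = ½k·x² for x: x = √(2U/k).
U = 4.98 J; k = 8.39 lbf/in = 1469 N/m.
x = 0.08233 m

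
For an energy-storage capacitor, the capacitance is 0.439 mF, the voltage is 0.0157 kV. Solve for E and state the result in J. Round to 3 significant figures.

0.0541 J

E is given directly by: E = ½CV².
C = 0.439 mF = 4.390×10^-4 F; V = 0.0157 kV = 15.70 V.
E = 0.05410 J  (the unit combination reduces to kg·m²/s² = J)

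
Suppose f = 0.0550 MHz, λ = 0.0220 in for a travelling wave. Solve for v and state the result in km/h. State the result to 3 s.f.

111 km/h

v is given directly by: v = fλ.
f = 0.0550 MHz = 55000 Hz; λ = 0.0220 in = 5.588×10^-4 m.
v = 30.73 m/s
30.73 m/s × (1 km/h / 0.2778 m/s) = 110.6 km/h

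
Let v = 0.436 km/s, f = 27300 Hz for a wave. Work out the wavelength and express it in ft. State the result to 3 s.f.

Solving v = f·λ for λ: λ = v/f.
v = 0.436 km/s = 436.0 m/s; f = 27300 Hz.
λ = 0.01597 m
0.01597 m × (1 ft / 0.3048 m) = 0.05240 ft

0.0524 ft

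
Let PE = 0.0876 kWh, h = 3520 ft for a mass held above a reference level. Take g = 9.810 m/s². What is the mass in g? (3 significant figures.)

Solving PE = m·g·h for m: m = PE/(g·h).
PE = 0.0876 kWh = 3.154×10^5 J; h = 3520 ft = 1073 m; g = 9.810 m/s².
m = 29.96 kg
29.96 kg × (1 g / 0.001000 kg) = 29963 g

30000 g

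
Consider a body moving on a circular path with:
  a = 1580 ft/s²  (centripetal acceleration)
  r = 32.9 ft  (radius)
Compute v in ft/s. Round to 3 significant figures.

Rearranging a = v²/r for v: v = √(a·r).
a = 1580 ft/s² = 481.6 m/s²; r = 32.9 ft = 10.03 m.
v = 69.49 m/s
69.49 m/s × (1 ft/s / 0.3048 m/s) = 228.0 ft/s

228 ft/s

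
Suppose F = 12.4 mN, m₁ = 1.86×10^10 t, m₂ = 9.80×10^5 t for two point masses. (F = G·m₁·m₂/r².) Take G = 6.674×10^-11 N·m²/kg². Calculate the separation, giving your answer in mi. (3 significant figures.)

6150 mi

Rearranging F = G·m₁·m₂/r² for r: r = √(G·m₁m₂/F).
F = 12.4 mN = 0.01240 N; m₁ = 1.86×10^10 t = 1.860×10^13 kg; m₂ = 9.80×10^5 t = 9.800×10^8 kg; G = 6.674×10^-11 N·m²/kg².
r = 9.905×10^6 m
9.905×10^6 m × (1 mi / 1609 m) = 6155 mi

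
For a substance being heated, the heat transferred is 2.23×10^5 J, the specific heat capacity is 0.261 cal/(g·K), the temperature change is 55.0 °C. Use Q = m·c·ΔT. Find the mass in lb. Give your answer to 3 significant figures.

Rearranging Q = m·c·ΔT for m: m = Q/(c·ΔT).
Q = 2.23×10^5 J; c = 0.261 cal/(g·K) = 1092 J/(kg·K); ΔT = 55.0 °C = 55.00 K.
m = 3.713 kg
3.713 kg × (1 lb / 0.4536 kg) = 8.185 lb

8.19 lb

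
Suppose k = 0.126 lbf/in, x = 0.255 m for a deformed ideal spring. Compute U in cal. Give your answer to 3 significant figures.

Directly: U = ½kx².
k = 0.126 lbf/in = 22.07 N/m; x = 0.255 m.
U = 0.7174 J
0.7174 J × (1 cal / 4.184 J) = 0.1715 cal

0.171 cal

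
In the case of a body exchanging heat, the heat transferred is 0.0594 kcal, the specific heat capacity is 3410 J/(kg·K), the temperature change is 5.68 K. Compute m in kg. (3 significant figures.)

0.0128 kg

Rearranging: m = Q/(c·ΔT).
Q = 0.0594 kcal = 248.5 J; c = 3410 J/(kg·K); ΔT = 5.68 K.
m = 0.01283 kg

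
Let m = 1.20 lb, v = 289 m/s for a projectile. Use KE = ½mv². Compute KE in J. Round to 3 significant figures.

Directly: KE = ½mv².
m = 1.20 lb = 0.5443 kg; v = 289 m/s.
KE = 22731 J  (the unit combination reduces to kg·m²/s² = J)

22700 J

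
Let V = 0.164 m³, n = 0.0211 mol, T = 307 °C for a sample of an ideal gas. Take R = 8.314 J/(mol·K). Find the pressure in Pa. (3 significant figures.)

Directly: P = nRT/V.
V = 0.164 m³; n = 0.0211 mol; T = 307 °C = 580.1 K; R = 8.314 J/(mol·K).
P = 620.6 Pa

621 Pa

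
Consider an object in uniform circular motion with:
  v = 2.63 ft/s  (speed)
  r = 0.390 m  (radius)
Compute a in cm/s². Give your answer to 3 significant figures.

Directly: a = v²/r.
v = 2.63 ft/s = 0.8016 m/s; r = 0.390 m.
a = 1.648 m/s²
1.648 m/s² × (1 cm/s² / 0.01000 m/s²) = 164.8 cm/s²

165 cm/s²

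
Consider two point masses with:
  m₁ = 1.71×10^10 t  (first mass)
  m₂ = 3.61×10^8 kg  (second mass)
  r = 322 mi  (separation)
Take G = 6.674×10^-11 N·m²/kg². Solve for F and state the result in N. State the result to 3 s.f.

1.53 N

F is given directly by: F = Gm₁m₂/r².
m₁ = 1.71×10^10 t = 1.710×10^13 kg; m₂ = 3.61×10^8 kg; r = 322 mi = 5.182×10^5 m; G = 6.674×10^-11 N·m²/kg².
F = 1.534 N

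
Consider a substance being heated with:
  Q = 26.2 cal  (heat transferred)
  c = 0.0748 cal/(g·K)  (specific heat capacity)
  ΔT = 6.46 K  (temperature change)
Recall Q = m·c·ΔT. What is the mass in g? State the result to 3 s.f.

54.2 g

Rearranging: m = Q/(c·ΔT).
Q = 26.2 cal = 109.6 J; c = 0.0748 cal/(g·K) = 313.0 J/(kg·K); ΔT = 6.46 K.
m = 0.05422 kg
0.05422 kg × (1 g / 0.001000 kg) = 54.22 g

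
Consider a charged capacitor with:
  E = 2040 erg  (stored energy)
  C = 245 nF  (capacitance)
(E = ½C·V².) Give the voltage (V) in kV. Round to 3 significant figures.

Rearranging: V = √(2E/C).
E = 2040 erg = 2.040×10^-4 J; C = 245 nF = 2.450×10^-7 F.
V = 40.81 V  (the unit combination reduces to kg·m²/(A·s³) = V)
40.81 V × (1 kV / 1000 V) = 0.04081 kV

0.0408 kV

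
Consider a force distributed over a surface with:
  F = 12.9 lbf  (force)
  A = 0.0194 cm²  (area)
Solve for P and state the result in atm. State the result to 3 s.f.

292 atm

P is given directly by: P = F/A.
F = 12.9 lbf = 57.38 N; A = 0.0194 cm² = 1.940×10^-6 m².
P = 2.958×10^7 Pa
2.958×10^7 Pa × (1 atm / 1.013×10^5 Pa) = 291.9 atm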